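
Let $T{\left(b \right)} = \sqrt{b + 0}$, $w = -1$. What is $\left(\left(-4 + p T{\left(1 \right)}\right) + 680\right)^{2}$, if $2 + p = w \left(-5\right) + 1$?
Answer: $462400$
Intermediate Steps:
$p = 4$ ($p = -2 + \left(\left(-1\right) \left(-5\right) + 1\right) = -2 + \left(5 + 1\right) = -2 + 6 = 4$)
$T{\left(b \right)} = \sqrt{b}$
$\left(\left(-4 + p T{\left(1 \right)}\right) + 680\right)^{2} = \left(\left(-4 + 4 \sqrt{1}\right) + 680\right)^{2} = \left(\left(-4 + 4 \cdot 1\right) + 680\right)^{2} = \left(\left(-4 + 4\right) + 680\right)^{2} = \left(0 + 680\right)^{2} = 680^{2} = 462400$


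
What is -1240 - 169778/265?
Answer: -498378/265 ≈ -1880.7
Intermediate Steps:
-1240 - 169778/265 = -498378/265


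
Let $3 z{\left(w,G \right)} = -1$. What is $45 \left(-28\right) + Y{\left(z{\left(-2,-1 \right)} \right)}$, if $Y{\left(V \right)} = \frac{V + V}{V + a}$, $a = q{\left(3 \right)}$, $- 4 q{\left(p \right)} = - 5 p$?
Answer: $- \frac{51668}{41} \approx -1260.2$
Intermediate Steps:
$q{\left(p \right)} = \frac{5 p}{4}$ ($q{\left(p \right)} = - \frac{\left(-5\right) p}{4} = \frac{5 p}{4}$)
$a = \frac{15}{4}$ ($a = \frac{5}{4} \cdot 3 = \frac{15}{4} \approx 3.75$)
$z{\left(w,G \right)} = - \frac{1}{3}$ ($z{\left(w,G \right)} = \frac{1}{3} \left(-1\right) = - \frac{1}{3}$)
$Y{\left(V \right)} = \frac{2 V}{\frac{15}{4} + V}$ ($Y{\left(V \right)} = \frac{V + V}{V + \frac{15}{4}} = \frac{2 V}{\frac{15}{4} + V}$)
$45 \left(-28\right) + Y{\left(z{\left(-2,-1 \right)} \right)} = 45 \left(-28\right) + 8 \left(- \frac{1}{3}\right) \frac{1}{15 + 4 \left(- \frac{1}{3}\right)} = -1260 + 8 \left(- \frac{1}{3}\right) \frac{1}{15 - \frac{4}{3}} = -1260 + 8 \left(- \frac{1}{3}\right) \frac{1}{\frac{41}{3}} = -1260 + 8 \left(- \frac{1}{3}\right) \frac{3}{41} = -1260 - \frac{8}{41} = - \frac{51668}{41}$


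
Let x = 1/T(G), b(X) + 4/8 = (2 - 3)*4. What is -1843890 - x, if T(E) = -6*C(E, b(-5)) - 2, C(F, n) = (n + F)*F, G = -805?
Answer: -7209401540429/3909887 ≈ -1.8439e+6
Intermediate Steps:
b(X) = -9/2 (b(X) = -½ + (2 - 3)*4 = -½ - 1*4 = -½ - 4 = -9/2)
C(F, n) = F*(F + n) (C(F, n) = (F + n)*F = F*(F + n))
T(E) = -2 - 6*E*(-9/2 + E) (T(E) = -6*E*(E - 9/2) - 2 = -6*E*(-9/2 + E) - 2 = -2 - 6*E*(-9/2 + E))
x = -1/3909887 (x = 1/(-2 - 6*(-805)² + 27*(-805)) = 1/(-2 - 6*648025 - 21735) = 1/(-2 - 3888150 - 21735) = 1/(-3909887) = -1/3909887 ≈ -2.5576e-7)
-1843890 - x = -1843890 - 1*(-1/3909887) = -1843890 + 1/3909887 = -7209401540429/3909887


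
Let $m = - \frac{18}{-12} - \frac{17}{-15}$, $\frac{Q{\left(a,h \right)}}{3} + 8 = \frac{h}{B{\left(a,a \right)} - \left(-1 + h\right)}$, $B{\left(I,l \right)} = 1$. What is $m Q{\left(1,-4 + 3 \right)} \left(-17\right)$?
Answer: $\frac{6715}{6} \approx 1119.2$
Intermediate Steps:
$Q{\left(a,h \right)} = -24 + \frac{3 h}{2 - h}$ ($Q{\left(a,h \right)} = -24 + 3 \frac{h}{1 - \left(-1 + h\right)} = -24 + 3 \frac{h}{2 - h} = -24 + \frac{3 h}{2 - h}$)
$m = \frac{79}{30}$ ($m = \left(-18\right) \left(- \frac{1}{12}\right) - - \frac{17}{15} = \frac{3}{2} + \frac{17}{15} = \frac{79}{30} \approx 2.6333$)
$m Q{\left(1,-4 + 3 \right)} \left(-17\right) = \frac{79 \frac{3 \left(-16 + 9 \left(-4 + 3\right)\right)}{2 - \left(-4 + 3\right)}}{30} \left(-17\right) = \frac{79 \frac{3 \left(-16 + 9 \left(-1\right)\right)}{2 - -1}}{30} \left(-17\right) = \frac{79 \frac{3 \left(-16 - 9\right)}{2 + 1}}{30} \left(-17\right) = \frac{79 \cdot 3 \cdot \frac{1}{3} \left(-25\right)}{30} \left(-17\right) = \frac{79}{30} \left(-25\right) \left(-17\right) = \left(- \frac{395}{6}\right) \left(-17\right) = \frac{6715}{6}$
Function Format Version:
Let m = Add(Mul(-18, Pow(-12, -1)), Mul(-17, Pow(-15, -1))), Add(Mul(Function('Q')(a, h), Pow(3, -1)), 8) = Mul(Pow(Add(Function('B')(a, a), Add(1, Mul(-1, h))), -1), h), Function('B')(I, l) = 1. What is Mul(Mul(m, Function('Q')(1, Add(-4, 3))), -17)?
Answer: Rational(6715, 6) ≈ 1119.2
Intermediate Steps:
Function('Q')(a, h) = Add(-24, Mul(3, h, Pow(Add(2, Mul(-1, h)), -1))) (Function('Q')(a, h) = Add(-24, Mul(3, Mul(Pow(Add(1, Add(1, Mul(-1, h))), -1), h))) = Add(-24, Mul(3, Mul(Pow(Add(2, Mul(-1, h)), -1), h))) = Add(-24, Mul(3, Mul(h, Pow(Add(2, Mul(-1, h)), -1)))) = Add(-24, Mul(3, h, Pow(Add(2, Mul(-1, h)), -1))))
m = Rational(79, 30) (m = Add(Mul(-18, Rational(-1, 12)), Mul(-17, Rational(-1, 15))) = Add(Rational(3, 2), Rational(17, 15)) = Rational(79, 30) ≈ 2.6333)
Mul(Mul(m, Function('Q')(1, Add(-4, 3))), -17) = Mul(Mul(Rational(79, 30), Mul(3, Pow(Add(2, Mul(-1, Add(-4, 3))), -1), Add(-16, Mul(9, Add(-4, 3))))), -17) = Mul(Mul(Rational(79, 30), Mul(3, Pow(Add(2, Mul(-1, -1)), -1), Add(-16, Mul(9, -1)))), -17) = Mul(Mul(Rational(79, 30), Mul(3, Pow(Add(2, 1), -1), Add(-16, -9))), -17) = Mul(Mul(Rational(79, 30), Mul(3, Pow(3, -1), -25)), -17) = Mul(Mul(Rational(79, 30), Mul(3, Rational(1, 3), -25)), -17) = Mul(Mul(Rational(79, 30), -25), -17) = Mul(Rational(-395, 6), -17) = Rational(6715, 6)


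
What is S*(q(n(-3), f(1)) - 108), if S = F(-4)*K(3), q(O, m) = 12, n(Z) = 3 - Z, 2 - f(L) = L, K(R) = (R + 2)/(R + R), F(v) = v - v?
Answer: 0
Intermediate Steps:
F(v) = 0
K(R) = (2 + R)/(2*R) (K(R) = (2 + R)/((2*R)) = (2 + R)*(1/(2*R)) = (2 + R)/(2*R))
f(L) = 2 - L
S = 0 (S = 0*((1/2)*(2 + 3)/3) = 0*((1/2)*(1/3)*5) = 0*(5/6) = 0)
S*(q(n(-3), f(1)) - 108) = 0*(12 - 108) = 0*(-96) = 0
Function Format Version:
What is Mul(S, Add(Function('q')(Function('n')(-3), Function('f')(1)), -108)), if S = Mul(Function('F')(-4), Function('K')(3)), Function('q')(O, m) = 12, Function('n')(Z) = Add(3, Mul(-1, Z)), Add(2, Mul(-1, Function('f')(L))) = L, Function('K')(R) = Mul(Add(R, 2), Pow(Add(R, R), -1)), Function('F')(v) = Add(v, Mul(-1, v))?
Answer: 0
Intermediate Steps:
Function('F')(v) = 0
Function('K')(R) = Mul(Rational(1, 2), Pow(R, -1), Add(2, R)) (Function('K')(R) = Mul(Add(2, R), Pow(Mul(2, R), -1)) = Mul(Add(2, R), Mul(Rational(1, 2), Pow(R, -1))) = Mul(Rational(1, 2), Pow(R, -1), Add(2, R)))
Function('f')(L) = Add(2, Mul(-1, L))
S = 0 (S = Mul(0, Mul(Rational(1, 2), Pow(3, -1), Add(2, 3))) = Mul(0, Mul(Rational(1, 2), Rational(1, 3), 5)) = Mul(0, Rational(5, 6)) = 0)
Mul(S, Add(Function('q')(Function('n')(-3), Function('f')(1)), -108)) = Mul(0, Add(12, -108)) = Mul(0, -96) = 0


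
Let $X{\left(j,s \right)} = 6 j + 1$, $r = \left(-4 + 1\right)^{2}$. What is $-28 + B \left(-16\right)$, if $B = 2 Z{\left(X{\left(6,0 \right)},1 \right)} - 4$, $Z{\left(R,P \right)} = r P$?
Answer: $-252$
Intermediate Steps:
$r = 9$ ($r = \left(-3\right)^{2} = 9$)
$X{\left(j,s \right)} = 1 + 6 j$
$Z{\left(R,P \right)} = 9 P$
$B = 14$ ($B = 2 \cdot 9 \cdot 1 - 4 = 2 \cdot 9 - 4 = 18 - 4 = 14$)
$-28 + B \left(-16\right) = -28 + 14 \left(-16\right) = -28 - 224 = -252$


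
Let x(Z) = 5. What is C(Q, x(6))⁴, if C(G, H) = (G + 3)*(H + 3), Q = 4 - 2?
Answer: 2560000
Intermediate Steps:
Q = 2
C(G, H) = (3 + G)*(3 + H)
C(Q, x(6))⁴ = (9 + 3*2 + 3*5 + 2*5)⁴ = (9 + 6 + 15 + 10)⁴ = 40⁴ = 2560000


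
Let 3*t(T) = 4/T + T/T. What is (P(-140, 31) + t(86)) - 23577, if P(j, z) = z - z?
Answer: -1013796/43 ≈ -23577.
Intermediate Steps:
t(T) = 1/3 + 4/(3*T) (t(T) = (4/T + T/T)/3 = (4/T + 1)/3 = (1 + 4/T)/3 = 1/3 + 4/(3*T))
P(j, z) = 0
(P(-140, 31) + t(86)) - 23577 = (0 + (1/3)*(4 + 86)/86) - 23577 = (0 + (1/3)*(1/86)*90) - 23577 = (0 + 15/43) - 23577 = 15/43 - 23577 = -1013796/43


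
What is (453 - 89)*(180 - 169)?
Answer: 4004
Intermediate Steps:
(453 - 89)*(180 - 169) = 364*11 = 4004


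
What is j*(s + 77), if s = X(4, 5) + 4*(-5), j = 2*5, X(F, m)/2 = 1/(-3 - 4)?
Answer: 3970/7 ≈ 567.14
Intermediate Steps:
X(F, m) = -2/7 (X(F, m) = 2/(-3 - 4) = 2/(-7) = 2*(-⅐) = -2/7)
j = 10
s = -142/7 (s = -2/7 + 4*(-5) = -2/7 - 20 = -142/7 ≈ -20.286)
j*(s + 77) = 10*(-142/7 + 77) = 10*(397/7) = 3970/7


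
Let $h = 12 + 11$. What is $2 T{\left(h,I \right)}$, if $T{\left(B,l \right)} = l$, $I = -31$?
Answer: $-62$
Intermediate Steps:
$h = 23$
$2 T{\left(h,I \right)} = 2 \left(-31\right) = -62$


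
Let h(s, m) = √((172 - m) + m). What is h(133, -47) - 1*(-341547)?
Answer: 341547 + 2*√43 ≈ 3.4156e+5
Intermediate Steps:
h(s, m) = 2*√43 (h(s, m) = √172 = 2*√43)
h(133, -47) - 1*(-341547) = 2*√43 - 1*(-341547) = 2*√43 + 341547 = 341547 + 2*√43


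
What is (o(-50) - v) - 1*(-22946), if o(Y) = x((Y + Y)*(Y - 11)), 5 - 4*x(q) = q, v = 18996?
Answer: 9705/4 ≈ 2426.3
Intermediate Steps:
x(q) = 5/4 - q/4
o(Y) = 5/4 - Y*(-11 + Y)/2 (o(Y) = 5/4 - (Y + Y)*(Y - 11)/4 = 5/4 - 2*Y*(-11 + Y)/4 = 5/4 - Y*(-11 + Y)/2)
(o(-50) - v) - 1*(-22946) = ((5/4 - ½*(-50)*(-11 - 50)) - 1*18996) - 1*(-22946) = ((5/4 - ½*(-50)*(-61)) - 18996) + 22946 = ((5/4 - 1525) - 18996) + 22946 = (-6095/4 - 18996) + 22946 = -82079/4 + 22946 = 9705/4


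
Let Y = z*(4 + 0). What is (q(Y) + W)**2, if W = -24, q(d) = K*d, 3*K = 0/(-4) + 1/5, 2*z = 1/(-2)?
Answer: 130321/225 ≈ 579.20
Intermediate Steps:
z = -1/4 (z = (1/(-2))/2 = (1*(-1/2))/2 = (1/2)*(-1/2) = -1/4 ≈ -0.25000)
K = 1/15 (K = (0/(-4) + 1/5)/3 = (0*(-1/4) + 1*(1/5))/3 = (0 + 1/5)/3 = (1/3)*(1/5) = 1/15 ≈ 0.066667)
Y = -1 (Y = -(4 + 0)/4 = -1/4*4 = -1)
q(d) = d/15
(q(Y) + W)**2 = ((1/15)*(-1) - 24)**2 = (-1/15 - 24)**2 = (-361/15)**2 = 130321/225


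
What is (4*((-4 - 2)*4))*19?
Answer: -1824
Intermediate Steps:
(4*((-4 - 2)*4))*19 = (4*(-6*4))*19 = (4*(-24))*19 = -96*19 = -1824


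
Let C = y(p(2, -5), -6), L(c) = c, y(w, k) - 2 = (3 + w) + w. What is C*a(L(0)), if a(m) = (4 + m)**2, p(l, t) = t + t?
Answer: -240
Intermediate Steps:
p(l, t) = 2*t
y(w, k) = 5 + 2*w (y(w, k) = 2 + ((3 + w) + w) = 2 + (3 + 2*w) = 5 + 2*w)
C = -15 (C = 5 + 2*(2*(-5)) = 5 + 2*(-10) = 5 - 20 = -15)
C*a(L(0)) = -15*(4 + 0)**2 = -15*4**2 = -15*16 = -240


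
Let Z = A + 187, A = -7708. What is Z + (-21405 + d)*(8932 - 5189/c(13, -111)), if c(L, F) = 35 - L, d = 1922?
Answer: -3727555607/22 ≈ -1.6943e+8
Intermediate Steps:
Z = -7521 (Z = -7708 + 187 = -7521)
Z + (-21405 + d)*(8932 - 5189/c(13, -111)) = -7521 + (-21405 + 1922)*(8932 - 5189/(35 - 1*13)) = -7521 - 19483*(8932 - 5189/(35 - 13)) = -7521 - 19483*(8932 - 5189/22) = -7521 - 19483*191315/22 = -7521 - 3727390145/22 = -3727555607/22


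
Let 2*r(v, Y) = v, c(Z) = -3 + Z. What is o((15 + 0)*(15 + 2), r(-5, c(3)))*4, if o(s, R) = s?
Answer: 1020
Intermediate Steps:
r(v, Y) = v/2
o((15 + 0)*(15 + 2), r(-5, c(3)))*4 = ((15 + 0)*(15 + 2))*4 = (15*17)*4 = 255*4 = 1020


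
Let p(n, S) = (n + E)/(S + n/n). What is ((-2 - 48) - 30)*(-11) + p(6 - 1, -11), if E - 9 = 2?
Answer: 4392/5 ≈ 878.40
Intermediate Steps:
E = 11 (E = 9 + 2 = 11)
p(n, S) = (11 + n)/(1 + S) (p(n, S) = (n + 11)/(S + n/n) = (11 + n)/(S + 1) = (11 + n)/(1 + S))
((-2 - 48) - 30)*(-11) + p(6 - 1, -11) = ((-2 - 48) - 30)*(-11) + (11 + (6 - 1))/(1 - 11) = (-50 - 30)*(-11) + (11 + 5)/(-10) = -80*(-11) - 1/10*16 = 880 - 8/5 = 4392/5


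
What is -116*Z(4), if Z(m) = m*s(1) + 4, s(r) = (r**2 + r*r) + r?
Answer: -1856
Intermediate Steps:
s(r) = r + 2*r**2 (s(r) = (r**2 + r**2) + r = 2*r**2 + r = r + 2*r**2)
Z(m) = 4 + 3*m (Z(m) = m*(1*(1 + 2*1)) + 4 = m*(1*(1 + 2)) + 4 = m*(1*3) + 4 = m*3 + 4 = 3*m + 4 = 4 + 3*m)
-116*Z(4) = -116*(4 + 3*4) = -116*(4 + 12) = -116*16 = -1856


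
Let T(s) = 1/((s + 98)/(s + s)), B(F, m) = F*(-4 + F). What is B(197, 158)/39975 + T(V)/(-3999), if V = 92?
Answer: 320904229/337482275 ≈ 0.95088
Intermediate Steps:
T(s) = 2*s/(98 + s) (T(s) = 1/((98 + s)/((2*s))) = 1/((98 + s)*(1/(2*s))) = 1/((98 + s)/(2*s)) = 2*s/(98 + s))
B(197, 158)/39975 + T(V)/(-3999) = (197*(-4 + 197))/39975 + (2*92/(98 + 92))/(-3999) = (197*193)*(1/39975) + (2*92/190)*(-1/3999) = 38021*(1/39975) + (2*92*(1/190))*(-1/3999) = 38021/39975 + (92/95)*(-1/3999) = 38021/39975 - 92/379905 = 320904229/337482275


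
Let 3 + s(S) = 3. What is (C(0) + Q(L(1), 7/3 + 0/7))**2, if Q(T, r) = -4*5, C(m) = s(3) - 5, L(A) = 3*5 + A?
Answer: 625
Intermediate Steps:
L(A) = 15 + A
s(S) = 0 (s(S) = -3 + 3 = 0)
C(m) = -5 (C(m) = 0 - 5 = -5)
Q(T, r) = -20
(C(0) + Q(L(1), 7/3 + 0/7))**2 = (-5 - 20)**2 = (-25)**2 = 625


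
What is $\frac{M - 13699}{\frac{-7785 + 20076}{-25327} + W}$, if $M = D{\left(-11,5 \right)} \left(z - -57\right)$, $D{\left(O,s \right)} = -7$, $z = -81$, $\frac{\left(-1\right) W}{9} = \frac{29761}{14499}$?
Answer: $\frac{552089115207}{773557648} \approx 713.7$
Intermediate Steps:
$W = - \frac{29761}{1611}$ ($W = - 9 \cdot \frac{29761}{14499} = - 9 \cdot 29761 \cdot \frac{1}{14499} = \left(-9\right) \frac{29761}{14499} = - \frac{29761}{1611} \approx -18.474$)
$M = 168$ ($M = - 7 \left(-81 - -57\right) = - 7 \left(-81 + 57\right) = \left(-7\right) \left(-24\right) = 168$)
$\frac{M - 13699}{\frac{-7785 + 20076}{-25327} + W} = \frac{168 - 13699}{\frac{-7785 + 20076}{-25327} - \frac{29761}{1611}} = - \frac{13531}{12291 \left(- \frac{1}{25327}\right) - \frac{29761}{1611}} = - \frac{13531}{- \frac{12291}{25327} - \frac{29761}{1611}} = - \frac{13531}{- \frac{773557648}{40801797}} = \left(-13531\right) \left(- \frac{40801797}{773557648}\right) = \frac{552089115207}{773557648}$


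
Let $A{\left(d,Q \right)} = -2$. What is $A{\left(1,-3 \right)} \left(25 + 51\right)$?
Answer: $-152$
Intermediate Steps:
$A{\left(1,-3 \right)} \left(25 + 51\right) = - 2 \left(25 + 51\right) = \left(-2\right) 76 = -152$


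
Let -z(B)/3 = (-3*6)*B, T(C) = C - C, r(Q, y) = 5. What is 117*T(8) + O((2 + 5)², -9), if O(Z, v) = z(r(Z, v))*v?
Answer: -2430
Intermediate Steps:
T(C) = 0
z(B) = 54*B (z(B) = -3*(-3*6)*B = -(-54)*B = 54*B)
O(Z, v) = 270*v (O(Z, v) = (54*5)*v = 270*v)
117*T(8) + O((2 + 5)², -9) = 117*0 + 270*(-9) = 0 - 2430 = -2430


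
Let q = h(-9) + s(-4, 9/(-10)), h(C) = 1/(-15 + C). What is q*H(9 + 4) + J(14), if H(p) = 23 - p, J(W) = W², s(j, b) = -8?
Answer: 1387/12 ≈ 115.58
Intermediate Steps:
q = -193/24 (q = 1/(-15 - 9) - 8 = 1/(-24) - 8 = -1/24 - 8 = -193/24 ≈ -8.0417)
q*H(9 + 4) + J(14) = -193*(23 - (9 + 4))/24 + 14² = -193*(23 - 1*13)/24 + 196 = -193*(23 - 13)/24 + 196 = -193/24*10 + 196 = -965/12 + 196 = 1387/12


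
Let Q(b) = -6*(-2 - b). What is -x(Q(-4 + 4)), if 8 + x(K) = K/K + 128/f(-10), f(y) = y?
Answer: 99/5 ≈ 19.800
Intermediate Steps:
Q(b) = 12 + 6*b
x(K) = -99/5 (x(K) = -8 + (K/K + 128/(-10)) = -8 + (1 + 128*(-⅒)) = -8 + (1 - 64/5) = -8 - 59/5 = -99/5)
-x(Q(-4 + 4)) = -1*(-99/5) = 99/5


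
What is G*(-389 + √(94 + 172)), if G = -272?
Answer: 105808 - 272*√266 ≈ 1.0137e+5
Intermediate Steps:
G*(-389 + √(94 + 172)) = -272*(-389 + √(94 + 172)) = -272*(-389 + √266) = 105808 - 272*√266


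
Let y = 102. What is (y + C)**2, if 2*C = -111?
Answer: 8649/4 ≈ 2162.3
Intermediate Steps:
C = -111/2 (C = (1/2)*(-111) = -111/2 ≈ -55.500)
(y + C)**2 = (102 - 111/2)**2 = (93/2)**2 = 8649/4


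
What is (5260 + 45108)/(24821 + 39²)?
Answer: 25184/13171 ≈ 1.9121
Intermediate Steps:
(5260 + 45108)/(24821 + 39²) = 50368/(24821 + 1521) = 50368/26342 = 50368*(1/26342) = 25184/13171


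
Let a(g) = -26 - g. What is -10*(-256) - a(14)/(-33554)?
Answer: 42949100/16777 ≈ 2560.0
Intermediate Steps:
-10*(-256) - a(14)/(-33554) = -10*(-256) - (-26 - 1*14)/(-33554) = 2560 - (-26 - 14)*(-1)/33554 = 2560 - (-40)*(-1)/33554 = 2560 - 1*20/16777 = 2560 - 20/16777 = 42949100/16777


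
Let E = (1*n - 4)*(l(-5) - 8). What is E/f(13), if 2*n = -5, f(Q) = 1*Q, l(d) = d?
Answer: 13/2 ≈ 6.5000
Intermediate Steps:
f(Q) = Q
n = -5/2 (n = (1/2)*(-5) = -5/2 ≈ -2.5000)
E = 169/2 (E = (1*(-5/2) - 4)*(-5 - 8) = (-5/2 - 4)*(-13) = -13/2*(-13) = 169/2 ≈ 84.500)
E/f(13) = (169/2)/13 = (169/2)*(1/13) = 13/2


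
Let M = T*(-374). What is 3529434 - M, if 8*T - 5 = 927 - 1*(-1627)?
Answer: 14596269/4 ≈ 3.6491e+6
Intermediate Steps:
T = 2559/8 (T = 5/8 + (927 - 1*(-1627))/8 = 5/8 + (927 + 1627)/8 = 5/8 + (⅛)*2554 = 5/8 + 1277/4 = 2559/8 ≈ 319.88)
M = -478533/4 (M = (2559/8)*(-374) = -478533/4 ≈ -1.1963e+5)
3529434 - M = 3529434 - 1*(-478533/4) = 3529434 + 478533/4 = 14596269/4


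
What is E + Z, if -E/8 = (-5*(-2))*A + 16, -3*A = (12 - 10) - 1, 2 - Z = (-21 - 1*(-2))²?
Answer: -1381/3 ≈ -460.33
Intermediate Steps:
Z = -359 (Z = 2 - (-21 - 1*(-2))² = 2 - (-21 + 2)² = 2 - 1*(-19)² = 2 - 1*361 = 2 - 361 = -359)
A = -⅓ (A = -((12 - 10) - 1)/3 = -(2 - 1)/3 = -⅓*1 = -⅓ ≈ -0.33333)
E = -304/3 (E = -8*(-5*(-2)*(-⅓) + 16) = -8*(10*(-⅓) + 16) = -8*(-10/3 + 16) = -8*38/3 = -304/3 ≈ -101.33)
E + Z = -304/3 - 359 = -1381/3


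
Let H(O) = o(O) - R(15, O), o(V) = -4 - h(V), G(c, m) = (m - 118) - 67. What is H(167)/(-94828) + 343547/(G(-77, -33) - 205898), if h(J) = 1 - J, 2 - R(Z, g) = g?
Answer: -2040329678/1221598003 ≈ -1.6702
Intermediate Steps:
G(c, m) = -185 + m (G(c, m) = (-118 + m) - 67 = -185 + m)
R(Z, g) = 2 - g
o(V) = -5 + V (o(V) = -4 - (1 - V) = -4 + (-1 + V) = -5 + V)
H(O) = -7 + 2*O (H(O) = (-5 + O) - (2 - O) = (-5 + O) + (-2 + O) = -7 + 2*O)
H(167)/(-94828) + 343547/(G(-77, -33) - 205898) = (-7 + 2*167)/(-94828) + 343547/((-185 - 33) - 205898) = (-7 + 334)*(-1/94828) + 343547/(-218 - 205898) = 327*(-1/94828) + 343547/(-206116) = -327/94828 + 343547*(-1/206116) = -327/94828 - 343547/206116 = -2040329678/1221598003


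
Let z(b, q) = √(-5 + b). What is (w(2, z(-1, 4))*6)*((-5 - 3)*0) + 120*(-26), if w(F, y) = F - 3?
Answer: -3120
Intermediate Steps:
w(F, y) = -3 + F
(w(2, z(-1, 4))*6)*((-5 - 3)*0) + 120*(-26) = ((-3 + 2)*6)*((-5 - 3)*0) + 120*(-26) = (-1*6)*(-8*0) - 3120 = -6*0 - 3120 = 0 - 3120 = -3120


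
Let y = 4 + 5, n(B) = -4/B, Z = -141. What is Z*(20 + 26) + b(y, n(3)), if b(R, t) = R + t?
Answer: -19435/3 ≈ -6478.3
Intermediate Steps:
y = 9
Z*(20 + 26) + b(y, n(3)) = -141*(20 + 26) + (9 - 4/3) = -141*46 + (9 - 4*1/3) = -6486 + (9 - 4/3) = -6486 + 23/3 = -19435/3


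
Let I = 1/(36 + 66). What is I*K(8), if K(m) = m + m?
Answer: 8/51 ≈ 0.15686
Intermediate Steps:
K(m) = 2*m
I = 1/102 ≈ 0.0098039
I*K(8) = (2*8)/102 = (1/102)*16 = 8/51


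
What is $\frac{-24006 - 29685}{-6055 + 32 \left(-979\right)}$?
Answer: $\frac{17897}{12461} \approx 1.4362$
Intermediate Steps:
$\frac{-24006 - 29685}{-6055 + 32 \left(-979\right)} = - \frac{53691}{-6055 - 31328} = - \frac{53691}{-37383} = \left(-53691\right) \left(- \frac{1}{37383}\right) = \frac{17897}{12461}$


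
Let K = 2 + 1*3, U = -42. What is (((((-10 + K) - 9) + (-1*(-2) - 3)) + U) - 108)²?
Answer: 27225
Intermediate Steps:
K = 5 (K = 2 + 3 = 5)
(((((-10 + K) - 9) + (-1*(-2) - 3)) + U) - 108)² = (((((-10 + 5) - 9) + (-1*(-2) - 3)) - 42) - 108)² = ((((-5 - 9) + (2 - 3)) - 42) - 108)² = (((-14 - 1) - 42) - 108)² = ((-15 - 42) - 108)² = (-57 - 108)² = (-165)² = 27225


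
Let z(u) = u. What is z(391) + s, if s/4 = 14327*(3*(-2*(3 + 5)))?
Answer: -2750393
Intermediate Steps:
s = -2750784 (s = 4*(14327*(3*(-2*(3 + 5)))) = 4*(14327*(3*(-2*8))) = 4*(14327*(3*(-16))) = 4*(14327*(-48)) = 4*(-687696) = -2750784)
z(391) + s = 391 - 2750784 = -2750393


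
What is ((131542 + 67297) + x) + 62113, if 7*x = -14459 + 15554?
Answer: 1827759/7 ≈ 2.6111e+5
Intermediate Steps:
x = 1095/7 (x = (-14459 + 15554)/7 = (1/7)*1095 = 1095/7 ≈ 156.43)
((131542 + 67297) + x) + 62113 = ((131542 + 67297) + 1095/7) + 62113 = (198839 + 1095/7) + 62113 = 1392968/7 + 62113 = 1827759/7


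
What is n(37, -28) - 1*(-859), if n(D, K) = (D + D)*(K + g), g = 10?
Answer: -473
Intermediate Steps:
n(D, K) = 2*D*(10 + K) (n(D, K) = (D + D)*(K + 10) = (2*D)*(10 + K) = 2*D*(10 + K))
n(37, -28) - 1*(-859) = 2*37*(10 - 28) - 1*(-859) = 2*37*(-18) + 859 = -1332 + 859 = -473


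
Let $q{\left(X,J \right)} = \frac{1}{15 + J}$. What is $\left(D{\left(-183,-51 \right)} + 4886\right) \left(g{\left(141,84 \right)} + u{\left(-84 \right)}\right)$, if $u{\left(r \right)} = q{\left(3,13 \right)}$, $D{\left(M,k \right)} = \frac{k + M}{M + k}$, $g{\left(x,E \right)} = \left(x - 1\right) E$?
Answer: $\frac{1609196247}{28} \approx 5.7471 \cdot 10^{7}$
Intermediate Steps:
$g{\left(x,E \right)} = E \left(-1 + x\right)$ ($g{\left(x,E \right)} = \left(-1 + x\right) E = E \left(-1 + x\right)$)
$D{\left(M,k \right)} = 1$ ($D{\left(M,k \right)} = \frac{M + k}{M + k} = 1$)
$u{\left(r \right)} = \frac{1}{28}$ ($u{\left(r \right)} = \frac{1}{15 + 13} = \frac{1}{28}$)
$\left(D{\left(-183,-51 \right)} + 4886\right) \left(g{\left(141,84 \right)} + u{\left(-84 \right)}\right) = \left(1 + 4886\right) \left(84 \left(-1 + 141\right) + \frac{1}{28}\right) = 4887 \left(84 \cdot 140 + \frac{1}{28}\right) = 4887 \left(11760 + \frac{1}{28}\right) = 4887 \cdot \frac{329281}{28} = \frac{1609196247}{28}$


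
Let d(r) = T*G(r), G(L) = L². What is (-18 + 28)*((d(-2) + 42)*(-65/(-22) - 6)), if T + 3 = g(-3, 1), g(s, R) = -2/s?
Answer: -32830/33 ≈ -994.85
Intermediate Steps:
T = -7/3 (T = -3 - 2/(-3) = -3 - 2*(-⅓) = -3 + ⅔ = -7/3 ≈ -2.3333)
d(r) = -7*r²/3
(-18 + 28)*((d(-2) + 42)*(-65/(-22) - 6)) = (-18 + 28)*((-7/3*(-2)² + 42)*(-65/(-22) - 6)) = 10*((-7/3*4 + 42)*(-65*(-1/22) - 6)) = 10*((-28/3 + 42)*(65/22 - 6)) = 10*((98/3)*(-67/22)) = 10*(-3283/33) = -32830/33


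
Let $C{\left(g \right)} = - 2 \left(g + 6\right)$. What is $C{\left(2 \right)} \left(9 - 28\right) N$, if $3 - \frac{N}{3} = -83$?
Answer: $78432$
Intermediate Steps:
$C{\left(g \right)} = -12 - 2 g$ ($C{\left(g \right)} = - 2 \left(6 + g\right) = -12 - 2 g$)
$N = 258$ ($N = 9 - -249 = 9 + 249 = 258$)
$C{\left(2 \right)} \left(9 - 28\right) N = \left(-12 - 4\right) \left(9 - 28\right) 258 = \left(-16\right) \left(-19\right) 258 = 304 \cdot 258 = 78432$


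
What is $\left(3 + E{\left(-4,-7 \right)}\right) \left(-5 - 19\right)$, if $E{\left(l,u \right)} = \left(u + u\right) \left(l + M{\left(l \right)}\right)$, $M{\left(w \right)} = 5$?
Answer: $264$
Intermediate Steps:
$E{\left(l,u \right)} = 2 u \left(5 + l\right)$ ($E{\left(l,u \right)} = \left(u + u\right) \left(l + 5\right) = 2 u \left(5 + l\right)$)
$\left(3 + E{\left(-4,-7 \right)}\right) \left(-5 - 19\right) = \left(3 + 2 \left(-7\right) \left(5 - 4\right)\right) \left(-5 - 19\right) = \left(3 + 2 \left(-7\right) 1\right) \left(-5 - 19\right) = \left(3 - 14\right) \left(-24\right) = \left(-11\right) \left(-24\right) = 264$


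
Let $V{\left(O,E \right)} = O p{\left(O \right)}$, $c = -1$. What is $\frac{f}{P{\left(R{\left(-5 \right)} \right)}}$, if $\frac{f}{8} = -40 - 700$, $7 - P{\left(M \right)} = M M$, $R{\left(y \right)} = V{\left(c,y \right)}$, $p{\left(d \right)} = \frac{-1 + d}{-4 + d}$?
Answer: $- \frac{148000}{171} \approx -865.5$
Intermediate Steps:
$p{\left(d \right)} = \frac{-1 + d}{-4 + d}$
$V{\left(O,E \right)} = \frac{O \left(-1 + O\right)}{-4 + O}$ ($V{\left(O,E \right)} = O \frac{-1 + O}{-4 + O} = \frac{O \left(-1 + O\right)}{-4 + O}$)
$R{\left(y \right)} = - \frac{2}{5}$ ($R{\left(y \right)} = - \frac{-1 - 1}{-4 - 1} = \left(-1\right) \frac{1}{-5} \left(-2\right) = \left(-1\right) \left(- \frac{1}{5}\right) \left(-2\right) = - \frac{2}{5}$)
$P{\left(M \right)} = 7 - M^{2}$ ($P{\left(M \right)} = 7 - M M = 7 - M^{2}$)
$f = -5920$ ($f = 8 \left(-40 - 700\right) = 8 \left(-740\right) = -5920$)
$\frac{f}{P{\left(R{\left(-5 \right)} \right)}} = - \frac{5920}{7 - \left(- \frac{2}{5}\right)^{2}} = - \frac{5920}{7 - \frac{4}{25}} = - \frac{5920}{\frac{171}{25}} = \left(-5920\right) \frac{25}{171} = - \frac{148000}{171}$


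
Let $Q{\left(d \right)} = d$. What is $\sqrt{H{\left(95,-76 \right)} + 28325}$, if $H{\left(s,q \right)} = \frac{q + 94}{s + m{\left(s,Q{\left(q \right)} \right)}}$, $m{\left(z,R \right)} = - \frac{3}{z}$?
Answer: $\frac{\sqrt{576392709230}}{4511} \approx 168.3$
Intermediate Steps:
$H{\left(s,q \right)} = \frac{94 + q}{s - \frac{3}{s}}$ ($H{\left(s,q \right)} = \frac{q + 94}{s - \frac{3}{s}} = \frac{94 + q}{s - \frac{3}{s}}$)
$\sqrt{H{\left(95,-76 \right)} + 28325} = \sqrt{\frac{95 \left(94 - 76\right)}{-3 + 95^{2}} + 28325} = \sqrt{95 \frac{1}{-3 + 9025} \cdot 18 + 28325} = \sqrt{95 \cdot \frac{1}{9022} \cdot 18 + 28325} = \sqrt{\frac{855}{4511} + 28325} = \sqrt{\frac{127774930}{4511}} = \frac{\sqrt{576392709230}}{4511}$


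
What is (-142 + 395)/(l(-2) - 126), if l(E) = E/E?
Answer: -253/125 ≈ -2.0240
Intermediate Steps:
l(E) = 1
(-142 + 395)/(l(-2) - 126) = (-142 + 395)/(1 - 126) = 253/(-125) = 253*(-1/125) = -253/125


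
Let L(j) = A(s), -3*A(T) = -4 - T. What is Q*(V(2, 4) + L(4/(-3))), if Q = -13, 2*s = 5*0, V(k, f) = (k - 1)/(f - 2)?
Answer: -143/6 ≈ -23.833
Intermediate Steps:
V(k, f) = (-1 + k)/(-2 + f)
s = 0 (s = (5*0)/2 = (½)*0 = 0)
A(T) = 4/3 + T/3 (A(T) = -(-4 - T)/3 = 4/3 + T/3)
L(j) = 4/3 (L(j) = 4/3 + (⅓)*0 = 4/3 + 0 = 4/3)
Q*(V(2, 4) + L(4/(-3))) = -13*((-1 + 2)/(-2 + 4) + 4/3) = -13*(1/2 + 4/3) = -13*((½)*1 + 4/3) = -13*(½ + 4/3) = -13*11/6 = -143/6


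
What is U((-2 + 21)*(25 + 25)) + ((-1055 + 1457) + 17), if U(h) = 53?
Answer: 472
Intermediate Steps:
U((-2 + 21)*(25 + 25)) + ((-1055 + 1457) + 17) = 53 + ((-1055 + 1457) + 17) = 53 + (402 + 17) = 53 + 419 = 472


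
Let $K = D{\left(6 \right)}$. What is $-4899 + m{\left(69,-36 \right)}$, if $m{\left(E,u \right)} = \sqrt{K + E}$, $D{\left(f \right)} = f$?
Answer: $-4899 + 5 \sqrt{3} \approx -4890.3$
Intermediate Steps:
$K = 6$
$m{\left(E,u \right)} = \sqrt{6 + E}$
$-4899 + m{\left(69,-36 \right)} = -4899 + \sqrt{6 + 69} = -4899 + \sqrt{75} = -4899 + 5 \sqrt{3}$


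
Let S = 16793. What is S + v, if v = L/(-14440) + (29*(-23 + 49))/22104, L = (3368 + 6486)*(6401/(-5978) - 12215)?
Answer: 2996788943939741/119254285080 ≈ 25129.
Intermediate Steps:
L = -359807335017/2989 (L = 9854*(6401*(-1/5978) - 12215) = 9854*(-6401/5978 - 12215) = 9854*(-73027671/5978) = -359807335017/2989 ≈ -1.2038e+8)
v = 994151734591301/119254285080 (v = -359807335017/2989/(-14440) + (29*(-23 + 49))/22104 = -359807335017/2989*(-1/14440) + (29*26)*(1/22104) = 359807335017/43161160 + 754*(1/22104) = 359807335017/43161160 + 377/11052 = 994151734591301/119254285080 ≈ 8336.4)
S + v = 16793 + 994151734591301/119254285080 = 2996788943939741/119254285080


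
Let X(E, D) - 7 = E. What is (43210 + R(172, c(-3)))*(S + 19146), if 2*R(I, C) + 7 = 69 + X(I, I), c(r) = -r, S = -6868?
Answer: 532011879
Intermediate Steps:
X(E, D) = 7 + E
R(I, C) = 69/2 + I/2 (R(I, C) = -7/2 + (69 + (7 + I))/2 = -7/2 + (76 + I)/2 = -7/2 + (38 + I/2) = 69/2 + I/2)
(43210 + R(172, c(-3)))*(S + 19146) = (43210 + (69/2 + (½)*172))*(-6868 + 19146) = (43210 + (69/2 + 86))*12278 = (43210 + 241/2)*12278 = (86661/2)*12278 = 532011879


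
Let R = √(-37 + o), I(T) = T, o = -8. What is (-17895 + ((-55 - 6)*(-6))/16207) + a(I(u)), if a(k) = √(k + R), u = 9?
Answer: -290023899/16207 + √(9 + 3*I*√5) ≈ -17892.0 + 1.0547*I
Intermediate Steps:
R = 3*I*√5 (R = √(-37 - 8) = √(-45) = 3*I*√5 ≈ 6.7082*I)
a(k) = √(k + 3*I*√5)
(-17895 + ((-55 - 6)*(-6))/16207) + a(I(u)) = (-17895 + ((-55 - 6)*(-6))/16207) + √(9 + 3*I*√5) = (-17895 - 61*(-6)*(1/16207)) + √(9 + 3*I*√5) = (-17895 + 366*(1/16207)) + √(9 + 3*I*√5) = (-17895 + 366/16207) + √(9 + 3*I*√5) = -290023899/16207 + √(9 + 3*I*√5)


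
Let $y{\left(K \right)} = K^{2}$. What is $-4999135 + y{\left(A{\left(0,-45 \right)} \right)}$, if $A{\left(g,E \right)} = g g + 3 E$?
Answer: $-4980910$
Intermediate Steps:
$A{\left(g,E \right)} = g^{2} + 3 E$
$-4999135 + y{\left(A{\left(0,-45 \right)} \right)} = -4999135 + \left(0^{2} + 3 \left(-45\right)\right)^{2} = -4999135 + \left(0 - 135\right)^{2} = -4999135 + \left(-135\right)^{2} = -4999135 + 18225 = -4980910$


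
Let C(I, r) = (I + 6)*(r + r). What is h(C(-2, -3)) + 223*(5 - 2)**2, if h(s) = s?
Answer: 1983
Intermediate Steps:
C(I, r) = 2*r*(6 + I) (C(I, r) = (6 + I)*(2*r) = 2*r*(6 + I))
h(C(-2, -3)) + 223*(5 - 2)**2 = 2*(-3)*(6 - 2) + 223*(5 - 2)**2 = 2*(-3)*4 + 223*3**2 = -24 + 223*9 = -24 + 2007 = 1983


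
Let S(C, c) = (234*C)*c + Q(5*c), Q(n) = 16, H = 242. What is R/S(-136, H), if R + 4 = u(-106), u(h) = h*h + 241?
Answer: -11473/7701392 ≈ -0.0014897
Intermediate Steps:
u(h) = 241 + h**2 (u(h) = h**2 + 241 = 241 + h**2)
S(C, c) = 16 + 234*C*c (S(C, c) = (234*C)*c + 16 = 234*C*c + 16 = 16 + 234*C*c)
R = 11473 (R = -4 + (241 + (-106)**2) = -4 + (241 + 11236) = -4 + 11477 = 11473)
R/S(-136, H) = 11473/(16 + 234*(-136)*242) = 11473/(16 - 7701408) = 11473/(-7701392) = 11473*(-1/7701392) = -11473/7701392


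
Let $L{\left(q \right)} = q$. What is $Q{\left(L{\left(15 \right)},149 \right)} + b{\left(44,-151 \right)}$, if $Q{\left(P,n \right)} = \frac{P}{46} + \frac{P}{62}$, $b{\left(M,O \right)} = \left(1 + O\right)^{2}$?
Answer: $\frac{16042905}{713} \approx 22501.0$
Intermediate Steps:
$Q{\left(P,n \right)} = \frac{27 P}{713}$ ($Q{\left(P,n \right)} = P \frac{1}{46} + P \frac{1}{62} = \frac{P}{46} + \frac{P}{62} = \frac{27 P}{713}$)
$Q{\left(L{\left(15 \right)},149 \right)} + b{\left(44,-151 \right)} = \frac{27}{713} \cdot 15 + \left(1 - 151\right)^{2} = \frac{405}{713} + \left(-150\right)^{2} = \frac{405}{713} + 22500 = \frac{16042905}{713}$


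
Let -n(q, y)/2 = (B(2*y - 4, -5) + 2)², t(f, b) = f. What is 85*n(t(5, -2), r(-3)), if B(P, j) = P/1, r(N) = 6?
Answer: -17000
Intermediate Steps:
B(P, j) = P (B(P, j) = P*1 = P)
n(q, y) = -2*(-2 + 2*y)² (n(q, y) = -2*((2*y - 4) + 2)² = -2*((-4 + 2*y) + 2)² = -2*(-2 + 2*y)²)
85*n(t(5, -2), r(-3)) = 85*(-8*(-1 + 6)²) = 85*(-8*5²) = 85*(-8*25) = 85*(-200) = -17000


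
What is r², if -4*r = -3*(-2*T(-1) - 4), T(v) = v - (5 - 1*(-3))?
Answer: 441/4 ≈ 110.25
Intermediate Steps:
T(v) = -8 + v (T(v) = v - (5 + 3) = v - 1*8 = v - 8 = -8 + v)
r = 21/2 (r = -(-3)*(-2*(-8 - 1) - 4)/4 = -(-3)*(-2*(-9) - 4)/4 = -(-3)*(18 - 4)/4 = -(-3)*14/4 = -¼*(-42) = 21/2 ≈ 10.500)
r² = (21/2)² = 441/4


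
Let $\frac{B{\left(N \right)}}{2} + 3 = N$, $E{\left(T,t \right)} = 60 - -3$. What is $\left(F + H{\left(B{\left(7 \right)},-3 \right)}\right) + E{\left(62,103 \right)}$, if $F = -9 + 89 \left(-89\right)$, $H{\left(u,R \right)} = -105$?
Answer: $-7972$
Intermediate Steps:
$E{\left(T,t \right)} = 63$ ($E{\left(T,t \right)} = 60 + 3 = 63$)
$B{\left(N \right)} = -6 + 2 N$
$F = -7930$ ($F = -9 - 7921 = -7930$)
$\left(F + H{\left(B{\left(7 \right)},-3 \right)}\right) + E{\left(62,103 \right)} = \left(-7930 - 105\right) + 63 = -8035 + 63 = -7972$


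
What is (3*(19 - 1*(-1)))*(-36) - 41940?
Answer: -44100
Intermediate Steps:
(3*(19 - 1*(-1)))*(-36) - 41940 = (3*(19 + 1))*(-36) - 41940 = (3*20)*(-36) - 41940 = 60*(-36) - 41940 = -2160 - 41940 = -44100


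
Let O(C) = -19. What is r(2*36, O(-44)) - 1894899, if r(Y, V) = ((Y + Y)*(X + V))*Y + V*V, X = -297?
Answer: -5170826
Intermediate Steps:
r(Y, V) = V² + 2*Y²*(-297 + V) (r(Y, V) = ((Y + Y)*(-297 + V))*Y + V*V = ((2*Y)*(-297 + V))*Y + V² = (2*Y*(-297 + V))*Y + V² = 2*Y²*(-297 + V) + V² = V² + 2*Y²*(-297 + V))
r(2*36, O(-44)) - 1894899 = ((-19)² - 594*(2*36)² + 2*(-19)*(2*36)²) - 1894899 = (361 - 594*72² + 2*(-19)*72²) - 1894899 = (361 - 594*5184 + 2*(-19)*5184) - 1894899 = (361 - 3079296 - 196992) - 1894899 = -3275927 - 1894899 = -5170826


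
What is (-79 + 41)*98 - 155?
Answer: -3879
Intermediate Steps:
(-79 + 41)*98 - 155 = -38*98 - 155 = -3724 - 155 = -3879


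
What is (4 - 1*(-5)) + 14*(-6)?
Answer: -75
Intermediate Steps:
(4 - 1*(-5)) + 14*(-6) = (4 + 5) - 84 = 9 - 84 = -75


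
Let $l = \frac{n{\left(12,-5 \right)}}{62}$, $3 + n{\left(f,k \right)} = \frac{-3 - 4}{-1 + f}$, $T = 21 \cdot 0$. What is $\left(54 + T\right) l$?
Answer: $- \frac{1080}{341} \approx -3.1672$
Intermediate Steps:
$T = 0$
$n{\left(f,k \right)} = -3 - \frac{7}{-1 + f}$ ($n{\left(f,k \right)} = -3 + \frac{-3 - 4}{-1 + f} = -3 - \frac{7}{-1 + f}$)
$l = - \frac{20}{341}$ ($l = \frac{\frac{1}{-1 + 12} \left(-4 - 36\right)}{62} = \frac{-4 - 36}{11} \cdot \frac{1}{62} = \frac{1}{11} \left(-40\right) \frac{1}{62} = \left(- \frac{40}{11}\right) \frac{1}{62} = - \frac{20}{341} \approx -0.058651$)
$\left(54 + T\right) l = \left(54 + 0\right) \left(- \frac{20}{341}\right) = 54 \left(- \frac{20}{341}\right) = - \frac{1080}{341}$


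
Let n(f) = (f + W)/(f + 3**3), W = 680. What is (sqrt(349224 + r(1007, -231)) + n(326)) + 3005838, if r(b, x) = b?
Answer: 1061061820/353 + sqrt(350231) ≈ 3.0064e+6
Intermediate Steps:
n(f) = (680 + f)/(27 + f) (n(f) = (f + 680)/(f + 3**3) = (680 + f)/(f + 27) = (680 + f)/(27 + f))
(sqrt(349224 + r(1007, -231)) + n(326)) + 3005838 = (sqrt(349224 + 1007) + (680 + 326)/(27 + 326)) + 3005838 = (sqrt(350231) + 1006/353) + 3005838 = (1006/353 + sqrt(350231)) + 3005838 = 1061061820/353 + sqrt(350231)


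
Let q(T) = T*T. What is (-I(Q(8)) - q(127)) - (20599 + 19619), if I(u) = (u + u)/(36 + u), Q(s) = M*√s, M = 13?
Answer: -394767/7 + 234*√2/7 ≈ -56348.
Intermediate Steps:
Q(s) = 13*√s
q(T) = T²
I(u) = 2*u/(36 + u) (I(u) = (2*u)/(36 + u) = 2*u/(36 + u))
(-I(Q(8)) - q(127)) - (20599 + 19619) = (-2*13*√8/(36 + 13*√8) - 1*127²) - (20599 + 19619) = (-2*13*(2*√2)/(36 + 13*(2*√2)) - 1*16129) - 1*40218 = (-2*26*√2/(36 + 26*√2) - 16129) - 40218 = (-52*√2/(36 + 26*√2) - 16129) - 40218 = (-16129 - 52*√2/(36 + 26*√2)) - 40218 = -56347 - 52*√2/(36 + 26*√2)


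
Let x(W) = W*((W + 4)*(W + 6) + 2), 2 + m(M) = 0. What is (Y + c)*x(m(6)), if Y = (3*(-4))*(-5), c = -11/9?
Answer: -10580/9 ≈ -1175.6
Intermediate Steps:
m(M) = -2 (m(M) = -2 + 0 = -2)
c = -11/9 (c = -11*⅑ = -11/9 ≈ -1.2222)
x(W) = W*(2 + (4 + W)*(6 + W)) (x(W) = W*((4 + W)*(6 + W) + 2) = W*(2 + (4 + W)*(6 + W)))
Y = 60 (Y = -12*(-5) = 60)
(Y + c)*x(m(6)) = (60 - 11/9)*(-2*(26 + (-2)² + 10*(-2))) = 529*(-2*(26 + 4 - 20))/9 = 529*(-2*10)/9 = (529/9)*(-20) = -10580/9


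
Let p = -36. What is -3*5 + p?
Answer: -51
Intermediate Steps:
-3*5 + p = -3*5 - 36 = -15 - 36 = -51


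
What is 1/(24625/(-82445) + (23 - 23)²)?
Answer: -16489/4925 ≈ -3.3480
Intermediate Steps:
1/(24625/(-82445) + (23 - 23)²) = 1/(24625*(-1/82445) + 0²) = 1/(-4925/16489 + 0) = 1/(-4925/16489) = -16489/4925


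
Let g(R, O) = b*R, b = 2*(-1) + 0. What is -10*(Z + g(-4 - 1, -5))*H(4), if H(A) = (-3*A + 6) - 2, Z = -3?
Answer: 560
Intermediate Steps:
b = -2 (b = -2 + 0 = -2)
g(R, O) = -2*R
H(A) = 4 - 3*A (H(A) = (6 - 3*A) - 2 = 4 - 3*A)
-10*(Z + g(-4 - 1, -5))*H(4) = -10*(-3 - 2*(-4 - 1))*(4 - 3*4) = -10*(-3 - 2*(-5))*(4 - 12) = -10*(-3 + 10)*(-8) = -70*(-8) = -10*(-56) = 560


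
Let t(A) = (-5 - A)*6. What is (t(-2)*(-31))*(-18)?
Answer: -10044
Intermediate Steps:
t(A) = -30 - 6*A
(t(-2)*(-31))*(-18) = ((-30 - 6*(-2))*(-31))*(-18) = ((-30 + 12)*(-31))*(-18) = -18*(-31)*(-18) = 558*(-18) = -10044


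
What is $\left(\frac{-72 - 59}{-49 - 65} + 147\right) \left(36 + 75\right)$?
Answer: $\frac{624893}{38} \approx 16445.0$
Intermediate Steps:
$\left(\frac{-72 - 59}{-49 - 65} + 147\right) \left(36 + 75\right) = \left(- \frac{131}{-114} + 147\right) 111 = \left(\left(-131\right) \left(- \frac{1}{114}\right) + 147\right) 111 = \left(\frac{131}{114} + 147\right) 111 = \frac{16889}{114} \cdot 111 = \frac{624893}{38}$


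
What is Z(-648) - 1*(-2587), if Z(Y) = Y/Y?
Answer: 2588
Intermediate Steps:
Z(Y) = 1
Z(-648) - 1*(-2587) = 1 - 1*(-2587) = 1 + 2587 = 2588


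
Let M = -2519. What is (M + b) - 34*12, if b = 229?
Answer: -2698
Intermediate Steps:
(M + b) - 34*12 = (-2519 + 229) - 34*12 = -2290 - 408 = -2698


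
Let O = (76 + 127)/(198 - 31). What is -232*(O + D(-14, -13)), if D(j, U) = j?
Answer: 495320/167 ≈ 2966.0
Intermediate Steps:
O = 203/167 ≈ 1.2156
-232*(O + D(-14, -13)) = -232*(203/167 - 14) = -232*(-2135/167) = 495320/167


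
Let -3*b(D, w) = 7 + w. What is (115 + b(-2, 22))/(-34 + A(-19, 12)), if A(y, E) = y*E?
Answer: -158/393 ≈ -0.40204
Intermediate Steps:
b(D, w) = -7/3 - w/3 (b(D, w) = -(7 + w)/3 = -7/3 - w/3)
A(y, E) = E*y
(115 + b(-2, 22))/(-34 + A(-19, 12)) = (115 + (-7/3 - ⅓*22))/(-34 + 12*(-19)) = (115 + (-7/3 - 22/3))/(-34 - 228) = (115 - 29/3)/(-262) = (316/3)*(-1/262) = -158/393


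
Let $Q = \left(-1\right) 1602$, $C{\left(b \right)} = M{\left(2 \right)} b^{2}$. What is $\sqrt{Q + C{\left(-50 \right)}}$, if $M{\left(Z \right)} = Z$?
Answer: $\sqrt{3398} \approx 58.292$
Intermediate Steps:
$C{\left(b \right)} = 2 b^{2}$
$Q = -1602$
$\sqrt{Q + C{\left(-50 \right)}} = \sqrt{-1602 + 2 \left(-50\right)^{2}} = \sqrt{-1602 + 2 \cdot 2500} = \sqrt{-1602 + 5000} = \sqrt{3398}$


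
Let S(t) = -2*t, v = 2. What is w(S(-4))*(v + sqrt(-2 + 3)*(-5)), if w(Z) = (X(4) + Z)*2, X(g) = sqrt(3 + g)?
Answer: -48 - 6*sqrt(7) ≈ -63.875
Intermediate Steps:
w(Z) = 2*Z + 2*sqrt(7) (w(Z) = (sqrt(3 + 4) + Z)*2 = (sqrt(7) + Z)*2 = (Z + sqrt(7))*2 = 2*Z + 2*sqrt(7))
w(S(-4))*(v + sqrt(-2 + 3)*(-5)) = (2*(-2*(-4)) + 2*sqrt(7))*(2 + sqrt(-2 + 3)*(-5)) = (2*8 + 2*sqrt(7))*(2 + sqrt(1)*(-5)) = (16 + 2*sqrt(7))*(2 + 1*(-5)) = (16 + 2*sqrt(7))*(2 - 5) = (16 + 2*sqrt(7))*(-3) = -48 - 6*sqrt(7)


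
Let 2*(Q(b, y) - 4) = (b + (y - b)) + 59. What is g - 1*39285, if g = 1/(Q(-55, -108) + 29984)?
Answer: -2354232193/59927 ≈ -39285.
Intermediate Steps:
Q(b, y) = 67/2 + y/2 (Q(b, y) = 4 + ((b + (y - b)) + 59)/2 = 4 + (y + 59)/2 = 4 + (59 + y)/2 = 4 + (59/2 + y/2) = 67/2 + y/2)
g = 2/59927 (g = 1/((67/2 + (½)*(-108)) + 29984) = 1/((67/2 - 54) + 29984) = 1/(-41/2 + 29984) = 1/(59927/2) = 2/59927 ≈ 3.3374e-5)
g - 1*39285 = 2/59927 - 1*39285 = 2/59927 - 39285 = -2354232193/59927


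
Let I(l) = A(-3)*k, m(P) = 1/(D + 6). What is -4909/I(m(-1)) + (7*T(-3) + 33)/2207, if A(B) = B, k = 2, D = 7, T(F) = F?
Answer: 10834235/13242 ≈ 818.17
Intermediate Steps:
m(P) = 1/13 (m(P) = 1/(7 + 6) = 1/13)
I(l) = -6 (I(l) = -3*2 = -6)
-4909/I(m(-1)) + (7*T(-3) + 33)/2207 = -4909/(-6) + (7*(-3) + 33)/2207 = -4909*(-⅙) + (-21 + 33)*(1/2207) = 4909/6 + 12*(1/2207) = 4909/6 + 12/2207 = 10834235/13242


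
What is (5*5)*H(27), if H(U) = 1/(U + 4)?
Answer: 25/31 ≈ 0.80645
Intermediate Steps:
H(U) = 1/(4 + U)
(5*5)*H(27) = (5*5)/(4 + 27) = 25/31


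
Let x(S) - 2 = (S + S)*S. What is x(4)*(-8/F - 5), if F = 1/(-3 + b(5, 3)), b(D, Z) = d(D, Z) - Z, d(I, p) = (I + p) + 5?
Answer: -2074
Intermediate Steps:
x(S) = 2 + 2*S² (x(S) = 2 + (S + S)*S = 2 + (2*S)*S = 2 + 2*S²)
d(I, p) = 5 + I + p
b(D, Z) = 5 + D (b(D, Z) = (5 + D + Z) - Z = 5 + D)
F = ⅐ (F = 1/(-3 + (5 + 5)) = 1/(-3 + 10) = 1/7 = ⅐ ≈ 0.14286)
x(4)*(-8/F - 5) = (2 + 2*4²)*(-8/⅐ - 5) = (2 + 2*16)*(-8*7 - 5) = (2 + 32)*(-56 - 5) = 34*(-61) = -2074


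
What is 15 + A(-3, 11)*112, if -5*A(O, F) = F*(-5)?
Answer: 1247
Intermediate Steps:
A(O, F) = F (A(O, F) = -F*(-5)/5 = -(-1)*F = F)
15 + A(-3, 11)*112 = 15 + 11*112 = 15 + 1232 = 1247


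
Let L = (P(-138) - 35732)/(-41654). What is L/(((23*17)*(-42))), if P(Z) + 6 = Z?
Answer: -8969/171010497 ≈ -5.2447e-5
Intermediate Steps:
P(Z) = -6 + Z
L = 17938/20827 (L = ((-6 - 138) - 35732)/(-41654) = (-144 - 35732)*(-1/41654) = -35876*(-1/41654) = 17938/20827 ≈ 0.86129)
L/(((23*17)*(-42))) = 17938/(20827*(((23*17)*(-42)))) = 17938/(20827*((391*(-42)))) = (17938/20827)/(-16422) = (17938/20827)*(-1/16422) = -8969/171010497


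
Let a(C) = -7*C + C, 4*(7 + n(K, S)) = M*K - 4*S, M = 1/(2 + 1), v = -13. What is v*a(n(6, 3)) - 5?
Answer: -746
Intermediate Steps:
M = 1/3 ≈ 0.33333
n(K, S) = -7 - S + K/12 (n(K, S) = -7 + (K/3 - 4*S)/4 = -7 + (-4*S + K/3)/4 = -7 + (-S + K/12) = -7 - S + K/12)
a(C) = -6*C
v*a(n(6, 3)) - 5 = -(-78)*(-7 - 1*3 + (1/12)*6) - 5 = -(-78)*(-7 - 3 + 1/2) - 5 = -(-78)*(-19)/2 - 5 = -13*57 - 5 = -741 - 5 = -746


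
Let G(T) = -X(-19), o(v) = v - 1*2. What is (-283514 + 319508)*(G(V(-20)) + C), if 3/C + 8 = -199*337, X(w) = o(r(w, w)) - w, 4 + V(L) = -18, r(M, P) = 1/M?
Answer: -259119834162/424783 ≈ -6.1001e+5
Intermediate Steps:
o(v) = -2 + v (o(v) = v - 2 = -2 + v)
V(L) = -22 (V(L) = -4 - 18 = -22)
X(w) = -2 + 1/w - w (X(w) = (-2 + 1/w) - w = -2 + 1/w - w)
C = -1/22357 (C = 3/(-8 - 199*337) = 3/(-8 - 67063) = 3/(-67071) = 3*(-1/67071) = -1/22357 ≈ -4.4729e-5)
G(T) = -322/19 (G(T) = -(-2 + 1/(-19) - 1*(-19)) = -(-2 - 1/19 + 19) = -1*322/19 = -322/19)
(-283514 + 319508)*(G(V(-20)) + C) = (-283514 + 319508)*(-322/19 - 1/22357) = 35994*(-7198973/424783) = -259119834162/424783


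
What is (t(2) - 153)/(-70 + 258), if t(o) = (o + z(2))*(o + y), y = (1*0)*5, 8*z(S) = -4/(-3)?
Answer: -223/282 ≈ -0.79078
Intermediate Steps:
z(S) = ⅙ (z(S) = (-4/(-3))/8 = (-4*(-⅓))/8 = (⅛)*(4/3) = ⅙)
y = 0 (y = 0*5 = 0)
t(o) = o*(⅙ + o) (t(o) = (o + ⅙)*(o + 0) = (⅙ + o)*o = o*(⅙ + o))
(t(2) - 153)/(-70 + 258) = (2*(⅙ + 2) - 153)/(-70 + 258) = (2*(13/6) - 153)/188 = (13/3 - 153)*(1/188) = -446/3*1/188 = -223/282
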